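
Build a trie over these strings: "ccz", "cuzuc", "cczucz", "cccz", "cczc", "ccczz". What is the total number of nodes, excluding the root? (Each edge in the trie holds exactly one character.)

Trie structure (* marks end of a word):
(root)
└─ c
   ├─ c
   │  ├─ c
   │  │  └─ z *
   │  │     └─ z *
   │  └─ z *
   │     ├─ c *
   │     └─ u
   │        └─ c
   │           └─ z *
   └─ u
      └─ z
         └─ u
            └─ c *
Counting every labelled node above: 14.

14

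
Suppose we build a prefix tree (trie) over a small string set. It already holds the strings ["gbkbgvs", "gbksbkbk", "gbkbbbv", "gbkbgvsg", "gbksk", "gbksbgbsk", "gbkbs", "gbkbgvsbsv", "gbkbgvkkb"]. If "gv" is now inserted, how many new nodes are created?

1

Walking "gv" from the root, the first 1 characters ("g") follow existing edges; "v" is the first miss.
So 2 − 1 = 1 new nodes.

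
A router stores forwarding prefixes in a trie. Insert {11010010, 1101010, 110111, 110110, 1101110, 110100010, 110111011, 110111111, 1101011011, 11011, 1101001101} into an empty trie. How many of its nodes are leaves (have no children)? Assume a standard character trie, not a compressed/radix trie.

A leaf is a node with no children — equivalently, the end of a word that is not a proper prefix of any other stored word.
Those words: "110100010", "11010010", "1101001101", "1101010", "1101011011", "110110", "110111011", "110111111"
Leaf count: 8

8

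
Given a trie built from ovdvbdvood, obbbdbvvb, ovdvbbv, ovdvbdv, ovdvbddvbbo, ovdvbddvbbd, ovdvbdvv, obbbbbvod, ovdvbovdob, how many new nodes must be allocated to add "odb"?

"o" is already a path in the trie; the remaining "db" must be added.
Each of the 2 remaining characters creates one node.

2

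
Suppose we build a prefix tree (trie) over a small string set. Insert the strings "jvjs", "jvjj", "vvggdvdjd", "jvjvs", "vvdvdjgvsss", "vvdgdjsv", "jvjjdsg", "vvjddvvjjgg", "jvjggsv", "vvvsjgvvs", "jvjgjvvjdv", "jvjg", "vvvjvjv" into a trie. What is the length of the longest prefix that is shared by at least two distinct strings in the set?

4

Look for the deepest trie node that still has at least two words in its subtree.
"jvjg" and "jvjggsv" agree on "jvjg" (4 characters) before diverging; nothing deeper is shared.
Longest shared-prefix length: 4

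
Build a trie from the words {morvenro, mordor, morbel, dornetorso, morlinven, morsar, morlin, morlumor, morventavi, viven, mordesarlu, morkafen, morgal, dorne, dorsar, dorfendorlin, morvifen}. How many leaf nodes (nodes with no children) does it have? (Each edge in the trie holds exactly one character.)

15

A leaf is a node with no children — equivalently, the end of a word that is not a proper prefix of any other stored word.
Those words: "dorfendorlin", "dornetorso", "dorsar", "morbel", "mordesarlu", "mordor", "morgal", "morkafen", "morlinven", "morlumor", "morsar", "morvenro", "morventavi", "morvifen", "viven"
Leaf count: 15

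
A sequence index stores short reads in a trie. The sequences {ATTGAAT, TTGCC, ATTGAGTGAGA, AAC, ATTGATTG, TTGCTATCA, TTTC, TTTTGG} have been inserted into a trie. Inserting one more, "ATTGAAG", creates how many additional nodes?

1

"ATTGAA" is already a path in the trie; the remaining "G" must be added.
So 7 − 6 = 1 new nodes.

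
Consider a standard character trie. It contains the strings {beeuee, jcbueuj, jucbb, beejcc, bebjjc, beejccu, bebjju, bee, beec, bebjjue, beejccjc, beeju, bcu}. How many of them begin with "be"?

10

Traverse to the node for "be", then collect every word in that subtree.
Words under "be": bebjjc, bebjju, bebjjue, bee, beec, beejcc, beejccjc, beejccu, beeju, beeuee
Count: 10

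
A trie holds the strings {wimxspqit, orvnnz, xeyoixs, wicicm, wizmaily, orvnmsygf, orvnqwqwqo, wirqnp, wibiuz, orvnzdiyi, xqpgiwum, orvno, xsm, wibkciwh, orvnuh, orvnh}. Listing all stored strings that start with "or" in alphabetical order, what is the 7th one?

orvnzdiyi

Filter for "or…" and sort: "orvnh", "orvnmsygf", "orvnnz", "orvno", "orvnqwqwqo", "orvnuh", "orvnzdiyi"
Position 7: orvnzdiyi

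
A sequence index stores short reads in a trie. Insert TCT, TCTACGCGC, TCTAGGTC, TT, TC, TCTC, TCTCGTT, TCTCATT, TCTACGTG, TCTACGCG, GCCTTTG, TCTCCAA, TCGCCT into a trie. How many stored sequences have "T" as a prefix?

12

Traverse to the node for "T", then collect every word in that subtree.
Matches: "TC", "TCGCCT", "TCT", "TCTACGCG", "TCTACGCGC", "TCTACGTG", "TCTAGGTC", "TCTC", "TCTCATT", "TCTCCAA", "TCTCGTT", "TT"
Count: 12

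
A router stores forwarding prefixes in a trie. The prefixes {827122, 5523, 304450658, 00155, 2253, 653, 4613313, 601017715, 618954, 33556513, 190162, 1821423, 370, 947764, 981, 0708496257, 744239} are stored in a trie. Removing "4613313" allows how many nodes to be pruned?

7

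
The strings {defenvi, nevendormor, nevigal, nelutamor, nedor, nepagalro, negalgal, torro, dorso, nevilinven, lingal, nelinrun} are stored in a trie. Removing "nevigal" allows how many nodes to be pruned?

3

After clearing the end-marker at "nevigal", prune upward until reaching a node still needed by another word.
The suffix "gal" (3 nodes) is used only by "nevigal"; the node for "nevi" still has the child "l", so pruning stops there.
Nodes removed: 3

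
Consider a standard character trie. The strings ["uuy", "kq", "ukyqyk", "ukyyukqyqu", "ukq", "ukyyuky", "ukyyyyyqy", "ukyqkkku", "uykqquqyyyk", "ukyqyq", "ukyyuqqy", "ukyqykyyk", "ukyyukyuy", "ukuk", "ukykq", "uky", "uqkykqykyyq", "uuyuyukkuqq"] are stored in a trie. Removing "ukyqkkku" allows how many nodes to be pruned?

A node on "ukyqkkku"'s path can go only if nothing else ends at it or branches off below it.
The suffix "kkku" (4 nodes) is used only by "ukyqkkku"; the node for "ukyq" still has the child "y", so pruning stops there.
Nodes removed: 4

4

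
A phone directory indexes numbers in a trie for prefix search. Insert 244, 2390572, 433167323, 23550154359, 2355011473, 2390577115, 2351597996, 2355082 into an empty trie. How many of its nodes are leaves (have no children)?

8

A leaf is a node with no children — equivalently, the end of a word that is not a proper prefix of any other stored word.
Those words: "2351597996", "2355011473", "23550154359", "2355082", "2390572", "2390577115", "244", "433167323"
Leaf count: 8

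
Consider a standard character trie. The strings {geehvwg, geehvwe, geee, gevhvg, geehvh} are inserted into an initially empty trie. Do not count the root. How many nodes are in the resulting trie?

14

Count nodes per top-level branch (shared prefixes stored once):
  'g'-branch (geee, geehvh, geehvwe, geehvwg, gevhvg): 14 nodes
Sum: 14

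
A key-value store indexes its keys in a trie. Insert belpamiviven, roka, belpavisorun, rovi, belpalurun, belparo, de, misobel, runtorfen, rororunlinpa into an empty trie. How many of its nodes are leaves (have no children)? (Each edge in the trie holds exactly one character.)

10

A leaf is a node with no children — equivalently, the end of a word that is not a proper prefix of any other stored word.
Those words: "belpalurun", "belpamiviven", "belparo", "belpavisorun", "de", "misobel", "roka", "rororunlinpa", "rovi", "runtorfen"
Leaf count: 10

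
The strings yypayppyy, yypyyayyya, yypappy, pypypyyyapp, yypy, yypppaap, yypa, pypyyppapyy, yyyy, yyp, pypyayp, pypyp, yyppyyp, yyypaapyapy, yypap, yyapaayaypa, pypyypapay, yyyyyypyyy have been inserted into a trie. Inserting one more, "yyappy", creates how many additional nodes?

Walking "yyappy" from the root, the first 4 characters ("yyap") follow existing edges; "p" is the first miss.
Each of the 2 remaining characters creates one node.

2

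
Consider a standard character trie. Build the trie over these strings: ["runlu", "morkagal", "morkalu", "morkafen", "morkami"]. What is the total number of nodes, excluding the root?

20

Count nodes per top-level branch (shared prefixes stored once):
  'm'-branch (morkafen, morkagal, morkalu, morkami): 15 nodes
  'r'-branch (runlu): 5 nodes
Sum: 20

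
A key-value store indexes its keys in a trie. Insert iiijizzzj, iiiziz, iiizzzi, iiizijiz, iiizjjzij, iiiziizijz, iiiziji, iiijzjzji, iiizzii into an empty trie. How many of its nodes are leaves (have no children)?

8

A leaf is a node with no children — equivalently, the end of a word that is not a proper prefix of any other stored word.
Those words: "iiijizzzj", "iiijzjzji", "iiiziizijz", "iiizijiz", "iiiziz", "iiizjjzij", "iiizzii", "iiizzzi"
Leaf count: 8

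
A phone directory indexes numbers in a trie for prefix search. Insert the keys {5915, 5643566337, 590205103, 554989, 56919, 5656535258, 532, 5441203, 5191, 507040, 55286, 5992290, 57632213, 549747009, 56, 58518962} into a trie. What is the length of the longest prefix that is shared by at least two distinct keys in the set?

2

The deepest shared node is where two words last agree before diverging.
e.g. "5441203" and "549747009" share the prefix "54" of length 2; no pair shares a longer one.
Longest shared-prefix length: 2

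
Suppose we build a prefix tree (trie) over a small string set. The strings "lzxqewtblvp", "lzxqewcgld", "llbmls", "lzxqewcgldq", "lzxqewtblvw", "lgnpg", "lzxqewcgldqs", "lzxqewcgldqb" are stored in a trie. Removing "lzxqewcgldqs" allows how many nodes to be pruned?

1

A node on "lzxqewcgldqs"'s path can go only if nothing else ends at it or branches off below it.
The suffix "s" (1 node) is used only by "lzxqewcgldqs"; the node for "lzxqewcgldq" still has the child "b", so pruning stops there.
Nodes removed: 1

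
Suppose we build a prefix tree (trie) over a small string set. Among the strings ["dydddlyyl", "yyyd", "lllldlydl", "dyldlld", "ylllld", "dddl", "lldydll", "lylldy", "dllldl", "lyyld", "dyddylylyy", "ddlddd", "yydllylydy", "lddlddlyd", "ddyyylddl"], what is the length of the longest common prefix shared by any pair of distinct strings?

4

Look for the deepest trie node that still has at least two words in its subtree.
"dydddlyyl" and "dyddylylyy" agree on "dydd" (4 characters) before diverging; nothing deeper is shared.
Longest shared-prefix length: 4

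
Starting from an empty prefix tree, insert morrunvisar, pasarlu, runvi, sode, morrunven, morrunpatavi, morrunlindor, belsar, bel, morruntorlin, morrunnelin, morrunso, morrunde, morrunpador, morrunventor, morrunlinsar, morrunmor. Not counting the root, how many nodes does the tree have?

74

Trace insertions, counting only characters that open a new branch:
  "morrunvisar" → 11 new (m, o, r, r, u, n, v, i, s, a, r)
  "pasarlu" → 7 new (p, a, s, a, r, l, u)
  "runvi" → 5 new (r, u, n, v, i)
  "sode" → 4 new (s, o, d, e)
  "morrunven" → prefix "morrunv" already present; 2 new (e, n)
  "morrunpatavi" → prefix "morrun" already present; 6 new (p, a, t, a, v, i)
  "morrunlindor" → prefix "morrun" already present; 6 new (l, i, n, d, o, r)
  "belsar" → 6 new (b, e, l, s, a, r)
  "bel" → prefix "bel" already present; 0 new (none)
  "morruntorlin" → prefix "morrun" already present; 6 new (t, o, r, l, i, n)
  "morrunnelin" → prefix "morrun" already present; 5 new (n, e, l, i, n)
  "morrunso" → prefix "morrun" already present; 2 new (s, o)
  "morrunde" → prefix "morrun" already present; 2 new (d, e)
  "morrunpador" → prefix "morrunpa" already present; 3 new (d, o, r)
  "morrunventor" → prefix "morrunven" already present; 3 new (t, o, r)
  "morrunlinsar" → prefix "morrunlin" already present; 3 new (s, a, r)
  "morrunmor" → prefix "morrun" already present; 3 new (m, o, r)
Total nodes = 11 + 7 + 5 + 4 + 2 + 6 + 6 + 6 + 0 + 6 + 5 + 2 + 2 + 3 + 3 + 3 + 3 = 74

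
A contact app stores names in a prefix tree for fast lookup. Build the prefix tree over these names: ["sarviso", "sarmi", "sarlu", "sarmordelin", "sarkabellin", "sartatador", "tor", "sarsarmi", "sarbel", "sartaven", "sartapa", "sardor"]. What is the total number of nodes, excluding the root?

52

For each word, the new-node count is its length minus the longest prefix already in the trie:
  "sarviso" → 7 new (s, a, r, v, i, s, o)
  "sarmi" → prefix "sar" already present; 2 new (m, i)
  "sarlu" → prefix "sar" already present; 2 new (l, u)
  "sarmordelin" → prefix "sarm" already present; 7 new (o, r, d, e, l, i, n)
  "sarkabellin" → prefix "sar" already present; 8 new (k, a, b, e, l, l, i, n)
  "sartatador" → prefix "sar" already present; 7 new (t, a, t, a, d, o, r)
  "tor" → 3 new (t, o, r)
  "sarsarmi" → prefix "sar" already present; 5 new (s, a, r, m, i)
  "sarbel" → prefix "sar" already present; 3 new (b, e, l)
  "sartaven" → prefix "sarta" already present; 3 new (v, e, n)
  "sartapa" → prefix "sarta" already present; 2 new (p, a)
  "sardor" → prefix "sar" already present; 3 new (d, o, r)
Total nodes = 7 + 2 + 2 + 7 + 8 + 7 + 3 + 5 + 3 + 3 + 2 + 3 = 52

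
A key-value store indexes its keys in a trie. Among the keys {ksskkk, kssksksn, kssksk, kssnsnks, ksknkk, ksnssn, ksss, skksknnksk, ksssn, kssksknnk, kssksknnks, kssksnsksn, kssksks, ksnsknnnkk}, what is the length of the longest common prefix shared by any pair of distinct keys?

9

The deepest shared node is where two words last agree before diverging.
e.g. "kssksknnk" and "kssksknnks" share the prefix "kssksknnk" of length 9; no pair shares a longer one.
Longest shared-prefix length: 9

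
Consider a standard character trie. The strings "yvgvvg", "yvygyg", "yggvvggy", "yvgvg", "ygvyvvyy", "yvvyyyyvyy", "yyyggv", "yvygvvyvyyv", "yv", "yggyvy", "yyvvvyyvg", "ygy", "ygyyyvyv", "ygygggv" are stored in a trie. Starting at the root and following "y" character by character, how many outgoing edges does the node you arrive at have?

3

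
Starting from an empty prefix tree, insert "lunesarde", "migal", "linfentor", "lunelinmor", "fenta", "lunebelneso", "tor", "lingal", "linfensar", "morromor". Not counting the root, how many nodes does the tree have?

56

Trace insertions, counting only characters that open a new branch:
  "lunesarde" → 9 new (l, u, n, e, s, a, r, d, e)
  "migal" → 5 new (m, i, g, a, l)
  "linfentor" → prefix "l" already present; 8 new (i, n, f, e, n, t, o, r)
  "lunelinmor" → prefix "lune" already present; 6 new (l, i, n, m, o, r)
  "fenta" → 5 new (f, e, n, t, a)
  "lunebelneso" → prefix "lune" already present; 7 new (b, e, l, n, e, s, o)
  "tor" → 3 new (t, o, r)
  "lingal" → prefix "lin" already present; 3 new (g, a, l)
  "linfensar" → prefix "linfen" already present; 3 new (s, a, r)
  "morromor" → prefix "m" already present; 7 new (o, r, r, o, m, o, r)
Total nodes = 9 + 5 + 8 + 6 + 5 + 7 + 3 + 3 + 3 + 7 = 56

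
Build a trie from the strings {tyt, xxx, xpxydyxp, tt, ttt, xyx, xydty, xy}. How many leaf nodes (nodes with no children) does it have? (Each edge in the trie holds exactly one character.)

A leaf is a node with no children — equivalently, the end of a word that is not a proper prefix of any other stored word.
Those words: "ttt", "tyt", "xpxydyxp", "xxx", "xydty", "xyx"
Leaf count: 6

6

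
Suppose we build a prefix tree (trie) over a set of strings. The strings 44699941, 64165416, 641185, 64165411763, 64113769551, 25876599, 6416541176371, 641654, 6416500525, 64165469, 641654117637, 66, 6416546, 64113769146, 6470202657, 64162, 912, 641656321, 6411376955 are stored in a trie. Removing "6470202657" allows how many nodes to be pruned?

A node on "6470202657"'s path can go only if nothing else ends at it or branches off below it.
The suffix "70202657" (8 nodes) is used only by "6470202657"; the node for "64" still has the child "1", so pruning stops there.
Nodes removed: 8

8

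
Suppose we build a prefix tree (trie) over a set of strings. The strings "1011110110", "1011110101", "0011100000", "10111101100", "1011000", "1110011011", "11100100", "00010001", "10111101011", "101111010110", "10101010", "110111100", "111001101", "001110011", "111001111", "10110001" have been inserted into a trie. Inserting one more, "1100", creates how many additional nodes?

The longest prefix of "1100" already in the trie is "110" (length 3).
Each of the 1 remaining characters creates one node.

1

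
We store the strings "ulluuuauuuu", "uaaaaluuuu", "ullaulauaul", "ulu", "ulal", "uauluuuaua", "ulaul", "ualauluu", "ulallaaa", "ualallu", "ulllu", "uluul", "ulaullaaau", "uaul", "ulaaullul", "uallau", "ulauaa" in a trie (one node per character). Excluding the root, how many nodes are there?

74

For each word, the new-node count is its length minus the longest prefix already in the trie:
  "ulluuuauuuu" → 11 new (u, l, l, u, u, u, a, u, u, u, u)
  "uaaaaluuuu" → prefix "u" already present; 9 new (a, a, a, a, l, u, u, u, u)
  "ullaulauaul" → prefix "ull" already present; 8 new (a, u, l, a, u, a, u, l)
  "ulu" → prefix "ul" already present; 1 new (u)
  "ulal" → prefix "ul" already present; 2 new (a, l)
  "uauluuuaua" → prefix "ua" already present; 8 new (u, l, u, u, u, a, u, a)
  "ulaul" → prefix "ula" already present; 2 new (u, l)
  "ualauluu" → prefix "ua" already present; 6 new (l, a, u, l, u, u)
  "ulallaaa" → prefix "ulal" already present; 4 new (l, a, a, a)
  "ualallu" → prefix "uala" already present; 3 new (l, l, u)
  "ulllu" → prefix "ull" already present; 2 new (l, u)
  "uluul" → prefix "ulu" already present; 2 new (u, l)
  "ulaullaaau" → prefix "ulaul" already present; 5 new (l, a, a, a, u)
  "uaul" → prefix "uaul" already present; 0 new (none)
  "ulaaullul" → prefix "ula" already present; 6 new (a, u, l, l, u, l)
  "uallau" → prefix "ual" already present; 3 new (l, a, u)
  "ulauaa" → prefix "ulau" already present; 2 new (a, a)
Total nodes = 11 + 9 + 8 + 1 + 2 + 8 + 2 + 6 + 4 + 3 + 2 + 2 + 5 + 0 + 6 + 3 + 2 = 74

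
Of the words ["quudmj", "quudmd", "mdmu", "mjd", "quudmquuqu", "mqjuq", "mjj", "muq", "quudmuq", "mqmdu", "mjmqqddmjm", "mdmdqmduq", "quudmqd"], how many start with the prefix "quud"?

Filter for entries beginning with "quud":
Words under "quud": quudmd, quudmj, quudmqd, quudmquuqu, quudmuq
Count: 5

5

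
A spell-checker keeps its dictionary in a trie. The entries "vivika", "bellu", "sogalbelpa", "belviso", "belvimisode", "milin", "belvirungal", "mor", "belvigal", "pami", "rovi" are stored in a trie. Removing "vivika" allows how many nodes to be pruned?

Walk "vivika" from the leaf back toward the root, removing each node that no remaining word uses.
No other word shares any prefix with "vivika", so all 6 of its nodes go.
Nodes removed: 6

6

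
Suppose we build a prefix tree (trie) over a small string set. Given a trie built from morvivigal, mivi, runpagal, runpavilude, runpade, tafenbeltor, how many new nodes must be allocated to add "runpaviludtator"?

5

The longest prefix of "runpaviludtator" already in the trie is "runpavilud" (length 10).
So 15 − 10 = 5 new nodes.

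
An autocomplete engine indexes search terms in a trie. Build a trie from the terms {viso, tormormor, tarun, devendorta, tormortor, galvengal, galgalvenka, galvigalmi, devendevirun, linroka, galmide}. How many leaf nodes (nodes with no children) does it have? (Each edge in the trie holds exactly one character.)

11

A leaf is a node with no children — equivalently, the end of a word that is not a proper prefix of any other stored word.
Those words: "devendevirun", "devendorta", "galgalvenka", "galmide", "galvengal", "galvigalmi", "linroka", "tarun", "tormormor", "tormortor", "viso"
Leaf count: 11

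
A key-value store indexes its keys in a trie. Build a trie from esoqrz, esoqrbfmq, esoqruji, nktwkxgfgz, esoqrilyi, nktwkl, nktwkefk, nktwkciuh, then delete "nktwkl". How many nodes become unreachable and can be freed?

1

After clearing the end-marker at "nktwkl", prune upward until reaching a node still needed by another word.
The suffix "l" (1 node) is used only by "nktwkl"; the node for "nktwk" still has the child "x", so pruning stops there.
Nodes removed: 1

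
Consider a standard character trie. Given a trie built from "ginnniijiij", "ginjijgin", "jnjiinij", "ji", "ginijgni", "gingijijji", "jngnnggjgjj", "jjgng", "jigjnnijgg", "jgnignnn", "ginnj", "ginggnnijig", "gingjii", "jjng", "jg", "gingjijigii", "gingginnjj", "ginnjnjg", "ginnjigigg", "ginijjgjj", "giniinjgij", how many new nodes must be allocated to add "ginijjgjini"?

The longest prefix of "ginijjgjini" already in the trie is "ginijjgj" (length 8).
Each of the 3 remaining characters creates one node.

3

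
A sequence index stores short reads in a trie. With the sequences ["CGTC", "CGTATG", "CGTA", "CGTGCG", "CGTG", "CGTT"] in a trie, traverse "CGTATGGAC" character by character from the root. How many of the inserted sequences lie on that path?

2

Check each prefix of "CGTATGGAC" against the stored set — each match is an end-marker on the path.
Prefixes of the query that are stored words: "CGTA", "CGTATG"
Count: 2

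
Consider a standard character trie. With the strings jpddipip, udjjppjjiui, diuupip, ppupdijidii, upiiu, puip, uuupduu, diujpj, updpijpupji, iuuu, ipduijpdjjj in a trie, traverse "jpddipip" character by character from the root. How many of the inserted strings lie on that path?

Walk "jpddipip" from the root; an end-of-word marker is hit whenever a stored word is a prefix of "jpddipip".
Prefixes of the query that are stored words: "jpddipip"
Count: 1

1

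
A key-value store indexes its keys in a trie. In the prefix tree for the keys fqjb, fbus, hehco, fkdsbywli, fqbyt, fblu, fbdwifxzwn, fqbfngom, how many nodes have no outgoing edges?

8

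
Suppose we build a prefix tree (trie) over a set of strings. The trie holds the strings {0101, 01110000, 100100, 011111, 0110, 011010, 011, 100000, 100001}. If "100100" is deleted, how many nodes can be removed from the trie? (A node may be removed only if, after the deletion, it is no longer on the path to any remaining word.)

After clearing the end-marker at "100100", prune upward until reaching a node still needed by another word.
The suffix "100" (3 nodes) is used only by "100100"; the node for "100" still has the child "0", so pruning stops there.
Nodes removed: 3

3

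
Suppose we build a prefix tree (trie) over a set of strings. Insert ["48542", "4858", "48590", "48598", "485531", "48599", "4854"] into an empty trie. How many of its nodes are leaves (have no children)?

A leaf is a node with no children — equivalently, the end of a word that is not a proper prefix of any other stored word.
Those words: "48542", "485531", "4858", "48590", "48598", "48599"
Leaf count: 6

6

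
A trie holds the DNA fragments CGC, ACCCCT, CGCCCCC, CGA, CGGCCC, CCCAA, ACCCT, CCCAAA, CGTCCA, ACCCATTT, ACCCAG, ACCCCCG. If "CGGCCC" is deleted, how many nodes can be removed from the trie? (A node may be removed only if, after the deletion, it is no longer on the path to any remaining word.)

4

After clearing the end-marker at "CGGCCC", prune upward until reaching a node still needed by another word.
The suffix "GCCC" (4 nodes) is used only by "CGGCCC"; the node for "CG" still has the child "C", so pruning stops there.
Nodes removed: 4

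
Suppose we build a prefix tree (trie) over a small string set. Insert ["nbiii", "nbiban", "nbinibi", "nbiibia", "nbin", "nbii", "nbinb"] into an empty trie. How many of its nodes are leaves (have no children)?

Leaves are exactly the stored words that no other stored word extends.
Those words: "nbiban", "nbiibia", "nbiii", "nbinb", "nbinibi"
Leaf count: 5

5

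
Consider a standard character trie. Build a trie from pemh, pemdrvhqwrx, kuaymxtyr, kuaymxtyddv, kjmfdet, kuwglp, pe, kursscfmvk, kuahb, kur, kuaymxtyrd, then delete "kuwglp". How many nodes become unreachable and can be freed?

4

A node on "kuwglp"'s path can go only if nothing else ends at it or branches off below it.
The suffix "wglp" (4 nodes) is used only by "kuwglp"; the node for "ku" still has the child "a", so pruning stops there.
Nodes removed: 4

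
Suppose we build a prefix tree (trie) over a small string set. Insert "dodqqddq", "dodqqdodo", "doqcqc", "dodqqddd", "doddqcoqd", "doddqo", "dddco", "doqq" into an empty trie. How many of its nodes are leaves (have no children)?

A leaf is a node with no children — equivalently, the end of a word that is not a proper prefix of any other stored word.
Those words: "dddco", "doddqcoqd", "doddqo", "dodqqddd", "dodqqddq", "dodqqdodo", "doqcqc", "doqq"
Leaf count: 8

8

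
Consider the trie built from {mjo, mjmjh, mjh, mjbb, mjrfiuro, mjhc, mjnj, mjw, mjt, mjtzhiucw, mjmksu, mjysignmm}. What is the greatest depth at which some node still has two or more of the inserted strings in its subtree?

The deepest shared node is where two words last agree before diverging.
e.g. "mjh" and "mjhc" share the prefix "mjh" of length 3; no pair shares a longer one.
Longest shared-prefix length: 3

3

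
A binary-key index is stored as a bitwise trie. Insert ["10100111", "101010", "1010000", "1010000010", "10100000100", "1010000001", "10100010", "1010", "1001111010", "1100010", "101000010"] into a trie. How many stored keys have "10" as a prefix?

10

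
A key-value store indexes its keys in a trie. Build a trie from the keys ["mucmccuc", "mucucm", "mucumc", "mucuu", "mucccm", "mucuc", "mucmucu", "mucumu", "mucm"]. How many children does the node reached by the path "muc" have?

The children of the "muc" node are the distinct next characters among strings starting with "muc".
Characters that immediately follow "muc" among the stored strings: {c, m, u}.
That node has 3 child edges.

3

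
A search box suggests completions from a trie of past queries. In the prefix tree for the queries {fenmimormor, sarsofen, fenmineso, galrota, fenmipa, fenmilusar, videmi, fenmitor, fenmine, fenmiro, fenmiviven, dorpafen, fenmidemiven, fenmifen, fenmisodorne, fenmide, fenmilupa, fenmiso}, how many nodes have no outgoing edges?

Leaves are exactly the stored words that no other stored word extends.
Those words: "dorpafen", "fenmidemiven", "fenmifen", "fenmilupa", "fenmilusar", "fenmimormor", "fenmineso", "fenmipa", "fenmiro", "fenmisodorne", "fenmitor", "fenmiviven", "galrota", "sarsofen", "videmi"
Leaf count: 15

15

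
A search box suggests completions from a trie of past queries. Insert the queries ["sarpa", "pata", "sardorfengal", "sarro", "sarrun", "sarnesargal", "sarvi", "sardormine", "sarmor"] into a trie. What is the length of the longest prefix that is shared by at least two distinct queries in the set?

The deepest shared node is where two words last agree before diverging.
e.g. "sardorfengal" and "sardormine" share the prefix "sardor" of length 6; no pair shares a longer one.
Longest shared-prefix length: 6

6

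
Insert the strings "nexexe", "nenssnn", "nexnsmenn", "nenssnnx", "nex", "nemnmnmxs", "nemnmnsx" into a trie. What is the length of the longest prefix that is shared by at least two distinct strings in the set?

Equivalently: take the maximum, over all pairs, of their longest common prefix length.
"nenssnn" and "nenssnnx" agree on "nenssnn" (7 characters) before diverging; nothing deeper is shared.
Longest shared-prefix length: 7

7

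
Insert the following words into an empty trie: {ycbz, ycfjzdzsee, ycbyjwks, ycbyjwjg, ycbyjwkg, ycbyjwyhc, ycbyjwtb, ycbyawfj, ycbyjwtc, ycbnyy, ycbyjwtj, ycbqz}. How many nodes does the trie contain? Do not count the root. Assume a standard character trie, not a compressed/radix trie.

Count nodes per top-level branch (shared prefixes stored once):
  'y'-branch (ycbnyy, ycbqz, ycbyawfj, ycbyjwjg, ycbyjwkg, ycbyjwks, ycbyjwtb, ycbyjwtc, ycbyjwtj, ycbyjwyhc, ycbz, ycfjzdzsee): 36 nodes
Sum: 36

36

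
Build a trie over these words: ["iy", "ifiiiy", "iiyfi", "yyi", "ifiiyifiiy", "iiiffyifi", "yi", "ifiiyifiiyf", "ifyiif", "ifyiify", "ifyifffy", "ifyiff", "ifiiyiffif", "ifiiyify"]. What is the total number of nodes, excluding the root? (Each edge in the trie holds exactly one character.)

42

For each word, the new-node count is its length minus the longest prefix already in the trie:
  "iy" → 2 new (i, y)
  "ifiiiy" → prefix "i" already present; 5 new (f, i, i, i, y)
  "iiyfi" → prefix "i" already present; 4 new (i, y, f, i)
  "yyi" → 3 new (y, y, i)
  "ifiiyifiiy" → prefix "ifii" already present; 6 new (y, i, f, i, i, y)
  "iiiffyifi" → prefix "ii" already present; 7 new (i, f, f, y, i, f, i)
  "yi" → prefix "y" already present; 1 new (i)
  "ifiiyifiiyf" → prefix "ifiiyifiiy" already present; 1 new (f)
  "ifyiif" → prefix "if" already present; 4 new (y, i, i, f)
  "ifyiify" → prefix "ifyiif" already present; 1 new (y)
  "ifyifffy" → prefix "ifyi" already present; 4 new (f, f, f, y)
  "ifyiff" → prefix "ifyiff" already present; 0 new (none)
  "ifiiyiffif" → prefix "ifiiyif" already present; 3 new (f, i, f)
  "ifiiyify" → prefix "ifiiyif" already present; 1 new (y)
Total nodes = 2 + 5 + 4 + 3 + 6 + 7 + 1 + 1 + 4 + 1 + 4 + 0 + 3 + 1 = 42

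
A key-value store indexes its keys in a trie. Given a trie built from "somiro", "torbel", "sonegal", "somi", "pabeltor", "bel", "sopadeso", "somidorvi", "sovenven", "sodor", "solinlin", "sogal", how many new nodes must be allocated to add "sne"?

"s" is already a path in the trie; the remaining "ne" must be added.
So 3 − 1 = 2 new nodes.

2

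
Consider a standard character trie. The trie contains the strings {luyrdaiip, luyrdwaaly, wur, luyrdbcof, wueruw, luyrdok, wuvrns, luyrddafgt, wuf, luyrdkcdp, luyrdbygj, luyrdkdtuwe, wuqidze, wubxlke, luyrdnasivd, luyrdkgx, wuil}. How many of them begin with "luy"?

10

Filter for entries beginning with "luy":
Matches: "luyrdaiip", "luyrdbcof", "luyrdbygj", "luyrddafgt", "luyrdkcdp", "luyrdkdtuwe", "luyrdkgx", "luyrdnasivd", "luyrdok", "luyrdwaaly"
Count: 10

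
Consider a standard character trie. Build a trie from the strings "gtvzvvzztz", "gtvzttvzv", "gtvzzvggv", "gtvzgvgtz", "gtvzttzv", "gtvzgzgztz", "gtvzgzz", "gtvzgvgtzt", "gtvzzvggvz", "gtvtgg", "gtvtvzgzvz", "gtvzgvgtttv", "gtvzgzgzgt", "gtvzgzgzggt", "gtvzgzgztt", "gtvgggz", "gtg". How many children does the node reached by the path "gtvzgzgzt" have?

Walk "gtvzgzgzt" from the root, arriving at one node.
Characters that immediately follow "gtvzgzgzt" among the stored strings: {t, z}.
That node has 2 child edges.

2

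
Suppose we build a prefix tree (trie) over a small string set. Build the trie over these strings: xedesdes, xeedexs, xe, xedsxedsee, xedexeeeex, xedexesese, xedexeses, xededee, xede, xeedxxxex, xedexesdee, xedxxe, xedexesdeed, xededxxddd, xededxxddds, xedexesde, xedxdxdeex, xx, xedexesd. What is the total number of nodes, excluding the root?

58

Count nodes per top-level branch (shared prefixes stored once):
  'x'-branch (xe, xede, xededee, xededxxddd, xededxxddds, xedesdes, xedexeeeex, xedexesd, xedexesde, xedexesdee, xedexesdeed, xedexeses, xedexesese, xedsxedsee, xedxdxdeex, xedxxe, xeedexs, xeedxxxex, xx): 58 nodes
Sum: 58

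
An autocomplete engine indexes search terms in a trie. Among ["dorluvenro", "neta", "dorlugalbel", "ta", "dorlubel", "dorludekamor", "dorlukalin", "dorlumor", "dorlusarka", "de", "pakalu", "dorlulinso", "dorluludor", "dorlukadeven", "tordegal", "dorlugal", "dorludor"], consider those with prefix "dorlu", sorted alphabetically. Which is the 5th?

Filter for "dorlu…" and sort: "dorlubel", "dorludekamor", "dorludor", "dorlugal", "dorlugalbel", "dorlukadeven", "dorlukalin", "dorlulinso", "dorluludor", "dorlumor", "dorlusarka", "dorluvenro"
Position 5: dorlugalbel

dorlugalbel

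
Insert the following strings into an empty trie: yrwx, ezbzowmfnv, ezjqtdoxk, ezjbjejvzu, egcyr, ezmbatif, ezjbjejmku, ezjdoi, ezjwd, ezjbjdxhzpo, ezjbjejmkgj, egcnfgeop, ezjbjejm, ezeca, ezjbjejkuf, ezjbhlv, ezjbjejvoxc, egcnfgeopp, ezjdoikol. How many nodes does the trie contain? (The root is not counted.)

76

Insert word by word; a character creates a node only if that edge doesn't already exist:
  "yrwx" → 4 new (y, r, w, x)
  "ezbzowmfnv" → 10 new (e, z, b, z, o, w, m, f, n, v)
  "ezjqtdoxk" → prefix "ez" already present; 7 new (j, q, t, d, o, x, k)
  "ezjbjejvzu" → prefix "ezj" already present; 7 new (b, j, e, j, v, z, u)
  "egcyr" → prefix "e" already present; 4 new (g, c, y, r)
  "ezmbatif" → prefix "ez" already present; 6 new (m, b, a, t, i, f)
  "ezjbjejmku" → prefix "ezjbjej" already present; 3 new (m, k, u)
  "ezjdoi" → prefix "ezj" already present; 3 new (d, o, i)
  "ezjwd" → prefix "ezj" already present; 2 new (w, d)
  "ezjbjdxhzpo" → prefix "ezjbj" already present; 6 new (d, x, h, z, p, o)
  "ezjbjejmkgj" → prefix "ezjbjejmk" already present; 2 new (g, j)
  "egcnfgeop" → prefix "egc" already present; 6 new (n, f, g, e, o, p)
  "ezjbjejm" → prefix "ezjbjejm" already present; 0 new (none)
  "ezeca" → prefix "ez" already present; 3 new (e, c, a)
  "ezjbjejkuf" → prefix "ezjbjej" already present; 3 new (k, u, f)
  "ezjbhlv" → prefix "ezjb" already present; 3 new (h, l, v)
  "ezjbjejvoxc" → prefix "ezjbjejv" already present; 3 new (o, x, c)
  "egcnfgeopp" → prefix "egcnfgeop" already present; 1 new (p)
  "ezjdoikol" → prefix "ezjdoi" already present; 3 new (k, o, l)
Total nodes = 4 + 10 + 7 + 7 + 4 + 6 + 3 + 3 + 2 + 6 + 2 + 6 + 0 + 3 + 3 + 3 + 3 + 1 + 3 = 76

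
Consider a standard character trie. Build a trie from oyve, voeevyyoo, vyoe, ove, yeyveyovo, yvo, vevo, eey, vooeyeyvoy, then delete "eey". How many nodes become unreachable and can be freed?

After clearing the end-marker at "eey", prune upward until reaching a node still needed by another word.
No other word shares any prefix with "eey", so all 3 of its nodes go.
Nodes removed: 3

3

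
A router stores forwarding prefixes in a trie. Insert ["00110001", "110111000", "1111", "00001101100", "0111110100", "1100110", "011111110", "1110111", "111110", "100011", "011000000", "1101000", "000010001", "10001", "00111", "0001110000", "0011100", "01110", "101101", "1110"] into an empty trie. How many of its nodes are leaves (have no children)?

16

A leaf is a node with no children — equivalently, the end of a word that is not a proper prefix of any other stored word.
Those words: "000010001", "00001101100", "0001110000", "00110001", "0011100", "011000000", "01110", "0111110100", "011111110", "100011", "101101", "1100110", "1101000", "110111000", "1110111", "111110"
Leaf count: 16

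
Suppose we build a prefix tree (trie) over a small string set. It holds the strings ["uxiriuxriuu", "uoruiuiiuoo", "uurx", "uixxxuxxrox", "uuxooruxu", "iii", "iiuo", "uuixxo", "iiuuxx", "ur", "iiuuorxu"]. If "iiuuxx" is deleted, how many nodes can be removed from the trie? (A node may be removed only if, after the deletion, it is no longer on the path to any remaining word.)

2

After clearing the end-marker at "iiuuxx", prune upward until reaching a node still needed by another word.
The suffix "xx" (2 nodes) is used only by "iiuuxx"; the node for "iiuu" still has the child "o", so pruning stops there.
Nodes removed: 2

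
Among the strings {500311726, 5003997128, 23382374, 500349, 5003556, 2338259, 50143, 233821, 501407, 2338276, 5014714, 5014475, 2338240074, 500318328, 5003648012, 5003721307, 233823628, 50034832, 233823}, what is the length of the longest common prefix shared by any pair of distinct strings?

Look for the deepest trie node that still has at least two words in its subtree.
e.g. "233823" and "233823628" share the prefix "233823" of length 6; no pair shares a longer one.
Longest shared-prefix length: 6

6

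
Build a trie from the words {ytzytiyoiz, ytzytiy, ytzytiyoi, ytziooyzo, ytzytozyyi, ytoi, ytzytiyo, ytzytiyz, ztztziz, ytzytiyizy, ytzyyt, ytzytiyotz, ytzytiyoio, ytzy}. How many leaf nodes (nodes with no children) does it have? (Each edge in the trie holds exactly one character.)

10

Leaves are exactly the stored words that no other stored word extends.
Those words: "ytoi", "ytziooyzo", "ytzytiyizy", "ytzytiyoio", "ytzytiyoiz", "ytzytiyotz", "ytzytiyz", "ytzytozyyi", "ytzyyt", "ztztziz"
Leaf count: 10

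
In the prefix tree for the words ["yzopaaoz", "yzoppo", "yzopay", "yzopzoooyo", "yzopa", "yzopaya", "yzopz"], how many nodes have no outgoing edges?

Leaves are exactly the stored words that no other stored word extends.
Those words: "yzopaaoz", "yzopaya", "yzoppo", "yzopzoooyo"
Leaf count: 4

4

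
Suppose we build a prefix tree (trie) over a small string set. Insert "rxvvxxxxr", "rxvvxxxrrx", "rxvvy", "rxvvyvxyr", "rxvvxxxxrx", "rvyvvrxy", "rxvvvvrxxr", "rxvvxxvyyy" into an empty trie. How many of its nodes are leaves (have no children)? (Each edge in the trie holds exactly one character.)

A leaf is a node with no children — equivalently, the end of a word that is not a proper prefix of any other stored word.
Those words: "rvyvvrxy", "rxvvvvrxxr", "rxvvxxvyyy", "rxvvxxxrrx", "rxvvxxxxrx", "rxvvyvxyr"
Leaf count: 6

6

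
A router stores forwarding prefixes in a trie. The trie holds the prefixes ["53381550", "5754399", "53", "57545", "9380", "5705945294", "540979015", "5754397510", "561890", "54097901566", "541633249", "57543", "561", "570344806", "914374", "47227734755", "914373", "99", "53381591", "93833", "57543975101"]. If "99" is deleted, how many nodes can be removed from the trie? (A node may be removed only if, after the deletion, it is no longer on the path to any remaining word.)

1

After clearing the end-marker at "99", prune upward until reaching a node still needed by another word.
The suffix "9" (1 node) is used only by "99"; the node for "9" still has the child "3", so pruning stops there.
Nodes removed: 1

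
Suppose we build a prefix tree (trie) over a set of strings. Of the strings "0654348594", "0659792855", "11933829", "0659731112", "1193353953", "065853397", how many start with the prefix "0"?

4

Walk to "0"; the words in its subtree are exactly those with that prefix.
Words under "0": 0654348594, 065853397, 0659731112, 0659792855
Count: 4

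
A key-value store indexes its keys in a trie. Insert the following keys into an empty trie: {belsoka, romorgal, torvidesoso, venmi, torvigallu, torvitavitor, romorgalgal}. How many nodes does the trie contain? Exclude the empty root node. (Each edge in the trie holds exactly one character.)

For each word, the new-node count is its length minus the longest prefix already in the trie:
  "belsoka" → 7 new (b, e, l, s, o, k, a)
  "romorgal" → 8 new (r, o, m, o, r, g, a, l)
  "torvidesoso" → 11 new (t, o, r, v, i, d, e, s, o, s, o)
  "venmi" → 5 new (v, e, n, m, i)
  "torvigallu" → prefix "torvi" already present; 5 new (g, a, l, l, u)
  "torvitavitor" → prefix "torvi" already present; 7 new (t, a, v, i, t, o, r)
  "romorgalgal" → prefix "romorgal" already present; 3 new (g, a, l)
Total nodes = 7 + 8 + 11 + 5 + 5 + 7 + 3 = 46

46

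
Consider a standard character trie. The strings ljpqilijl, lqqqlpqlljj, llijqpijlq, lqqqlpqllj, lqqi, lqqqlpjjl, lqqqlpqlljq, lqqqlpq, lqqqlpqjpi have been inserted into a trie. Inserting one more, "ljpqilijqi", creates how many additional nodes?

2

"ljpqilij" is already a path in the trie; the remaining "qi" must be added.
Each of the 2 remaining characters creates one node.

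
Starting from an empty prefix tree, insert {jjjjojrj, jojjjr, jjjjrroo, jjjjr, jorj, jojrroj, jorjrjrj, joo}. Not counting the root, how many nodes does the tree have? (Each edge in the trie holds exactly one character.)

28

Count nodes per top-level branch (shared prefixes stored once):
  'j'-branch (jjjjojrj, jjjjr, jjjjrroo, jojjjr, jojrroj, joo, jorj, jorjrjrj): 28 nodes
Sum: 28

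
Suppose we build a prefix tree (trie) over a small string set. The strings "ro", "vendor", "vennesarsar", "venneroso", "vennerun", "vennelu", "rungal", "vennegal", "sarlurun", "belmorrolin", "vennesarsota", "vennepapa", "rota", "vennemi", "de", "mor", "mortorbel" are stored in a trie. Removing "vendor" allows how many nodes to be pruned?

A node on "vendor"'s path can go only if nothing else ends at it or branches off below it.
The suffix "dor" (3 nodes) is used only by "vendor"; the node for "ven" still has the child "n", so pruning stops there.
Nodes removed: 3

3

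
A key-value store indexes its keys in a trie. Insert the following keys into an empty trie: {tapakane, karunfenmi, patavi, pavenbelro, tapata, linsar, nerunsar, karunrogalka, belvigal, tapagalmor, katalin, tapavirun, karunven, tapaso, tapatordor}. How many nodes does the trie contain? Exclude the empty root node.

Insert word by word; a character creates a node only if that edge doesn't already exist:
  "tapakane" → 8 new (t, a, p, a, k, a, n, e)
  "karunfenmi" → 10 new (k, a, r, u, n, f, e, n, m, i)
  "patavi" → 6 new (p, a, t, a, v, i)
  "pavenbelro" → prefix "pa" already present; 8 new (v, e, n, b, e, l, r, o)
  "tapata" → prefix "tapa" already present; 2 new (t, a)
  "linsar" → 6 new (l, i, n, s, a, r)
  "nerunsar" → 8 new (n, e, r, u, n, s, a, r)
  "karunrogalka" → prefix "karun" already present; 7 new (r, o, g, a, l, k, a)
  "belvigal" → 8 new (b, e, l, v, i, g, a, l)
  "tapagalmor" → prefix "tapa" already present; 6 new (g, a, l, m, o, r)
  "katalin" → prefix "ka" already present; 5 new (t, a, l, i, n)
  "tapavirun" → prefix "tapa" already present; 5 new (v, i, r, u, n)
  "karunven" → prefix "karun" already present; 3 new (v, e, n)
  "tapaso" → prefix "tapa" already present; 2 new (s, o)
  "tapatordor" → prefix "tapat" already present; 5 new (o, r, d, o, r)
Total nodes = 8 + 10 + 6 + 8 + 2 + 6 + 8 + 7 + 8 + 6 + 5 + 5 + 3 + 2 + 5 = 89

89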